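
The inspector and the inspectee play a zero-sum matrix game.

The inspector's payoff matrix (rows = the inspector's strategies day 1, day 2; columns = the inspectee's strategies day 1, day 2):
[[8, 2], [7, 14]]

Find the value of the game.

Row minima are 2 and 7, so the inspector's maximin is 7; column maxima are 8 and 14, so the inspectee's minimax is 8. These differ, so the equilibrium is in mixed strategies.
Let the inspector play day 1 with probability p. The inspectee is indifferent when 8p + 7(1−p) = 2p + 14(1−p), giving p = 7/13.
Let the inspectee play day 1 with probability q. The inspector is indifferent when 8q + 2(1−q) = 7q + 14(1−q), giving q = 12/13.
The value is 8·(12/13) + (2)·(1/13) = 98/13.

98/13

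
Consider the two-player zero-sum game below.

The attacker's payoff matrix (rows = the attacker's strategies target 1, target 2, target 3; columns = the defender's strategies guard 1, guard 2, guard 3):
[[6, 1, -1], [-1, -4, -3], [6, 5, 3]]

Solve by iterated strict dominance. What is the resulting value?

Row target 2 is strictly dominated by row target 1 (6>-1, 1>-4, -1>-3); eliminate target 2.
Column guard 2 is strictly dominated by guard 3 for the defender (-1<1, 3<5); eliminate guard 2.
Column guard 1 is strictly dominated by guard 3 for the defender (-1<6, 3<6); eliminate guard 1.
Row target 1 is strictly dominated by row target 3 (3>-1); eliminate target 1.
Only (target 3, guard 3) remains, with payoff 3.

3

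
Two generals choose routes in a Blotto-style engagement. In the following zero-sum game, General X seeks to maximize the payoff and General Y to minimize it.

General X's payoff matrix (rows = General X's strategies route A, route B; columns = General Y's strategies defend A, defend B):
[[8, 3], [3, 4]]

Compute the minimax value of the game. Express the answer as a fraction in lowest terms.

23/6

Row minima are 3 and 3, so General X's maximin is 3; column maxima are 8 and 4, so General Y's minimax is 4. These differ, so the equilibrium is in mixed strategies.
Let General X play route A with probability p. General Y is indifferent when 8p + 3(1−p) = 3p + 4(1−p), giving p = 1/6.
Let General Y play defend A with probability q. General X is indifferent when 8q + 3(1−q) = 3q + 4(1−q), giving q = 1/6.
The value is 8·(1/6) + (3)·(5/6) = 23/6.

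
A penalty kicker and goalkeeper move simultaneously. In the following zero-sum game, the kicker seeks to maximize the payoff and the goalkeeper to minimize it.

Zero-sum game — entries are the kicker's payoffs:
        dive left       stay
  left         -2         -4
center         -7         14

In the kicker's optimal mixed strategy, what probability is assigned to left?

Row minima are -4 and -7, so the kicker's maximin is -4; column maxima are -2 and 14, so the goalkeeper's minimax is -2. These differ, so the equilibrium is in mixed strategies.
Let the kicker play left with probability p. The goalkeeper is indifferent when −2p − 7(1−p) = −4p + 14(1−p), giving p = 21/23.

21/23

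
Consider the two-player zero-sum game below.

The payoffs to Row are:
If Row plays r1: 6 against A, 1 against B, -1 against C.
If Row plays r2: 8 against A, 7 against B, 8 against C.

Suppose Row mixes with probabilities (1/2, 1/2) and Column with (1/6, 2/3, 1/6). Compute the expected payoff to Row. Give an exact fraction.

Against (1/6, 2/3, 1/6), each row's expected payoff is r1: 3/2; r2: 22/3.
Taking the (1/2, 1/2)-weighted average: (1/2)·(3/2) + (1/2)·(22/3) = 53/12.

53/12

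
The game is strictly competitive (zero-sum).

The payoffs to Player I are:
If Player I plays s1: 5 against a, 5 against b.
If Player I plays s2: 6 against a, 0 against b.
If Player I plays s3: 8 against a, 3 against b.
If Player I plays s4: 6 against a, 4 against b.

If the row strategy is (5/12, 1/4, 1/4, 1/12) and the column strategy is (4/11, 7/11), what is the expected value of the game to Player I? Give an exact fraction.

93/22

Against (4/11, 7/11), each row's expected payoff is s1: 5; s2: 24/11; s3: 53/11; s4: 52/11.
Taking the (5/12, 1/4, 1/4, 1/12)-weighted average: (5/12)·(5) + (1/4)·(24/11) + (1/4)·(53/11) + (1/12)·(52/11) = 93/22.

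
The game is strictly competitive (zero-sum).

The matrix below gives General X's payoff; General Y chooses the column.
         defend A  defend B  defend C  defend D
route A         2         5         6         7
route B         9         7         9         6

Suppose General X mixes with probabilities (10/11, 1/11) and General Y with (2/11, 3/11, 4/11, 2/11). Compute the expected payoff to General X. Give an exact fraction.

Against (2/11, 3/11, 4/11, 2/11), each row's expected payoff is route A: 57/11; route B: 87/11.
Taking the (10/11, 1/11)-weighted average: (10/11)·(57/11) + (1/11)·(87/11) = 657/121.

657/121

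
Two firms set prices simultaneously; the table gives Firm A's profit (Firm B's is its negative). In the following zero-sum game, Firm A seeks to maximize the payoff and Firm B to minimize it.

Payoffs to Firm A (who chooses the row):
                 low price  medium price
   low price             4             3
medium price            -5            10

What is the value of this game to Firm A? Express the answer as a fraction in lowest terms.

55/16

Row minima are 3 and -5, so Firm A's maximin is 3; column maxima are 4 and 10, so Firm B's minimax is 4. These differ, so the equilibrium is in mixed strategies.
Let Firm A play low price with probability p. Firm B is indifferent when 4p − 5(1−p) = 3p + 10(1−p), giving p = 15/16.
Let Firm B play low price with probability q. Firm A is indifferent when 4q + 3(1−q) = −5q + 10(1−q), giving q = 7/16.
The value is 4·(7/16) + (3)·(9/16) = 55/16.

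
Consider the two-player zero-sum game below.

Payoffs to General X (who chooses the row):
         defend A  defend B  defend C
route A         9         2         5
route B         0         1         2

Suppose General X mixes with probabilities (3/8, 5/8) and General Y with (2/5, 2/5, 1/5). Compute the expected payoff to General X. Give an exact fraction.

101/40

Against (2/5, 2/5, 1/5), each row's expected payoff is route A: 27/5; route B: 4/5.
Taking the (3/8, 5/8)-weighted average: (3/8)·(27/5) + (5/8)·(4/5) = 101/40.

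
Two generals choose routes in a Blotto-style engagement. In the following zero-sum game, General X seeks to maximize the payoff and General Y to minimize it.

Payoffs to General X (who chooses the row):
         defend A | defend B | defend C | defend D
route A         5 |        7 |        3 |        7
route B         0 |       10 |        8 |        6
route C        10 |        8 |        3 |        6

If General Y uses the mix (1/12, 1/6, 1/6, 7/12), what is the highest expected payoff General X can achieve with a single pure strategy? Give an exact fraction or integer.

13/2

route A: (5)·(1/12) + (7)·(1/6) + (3)·(1/6) + (7)·(7/12) = 37/6.
route B: (0)·(1/12) + (10)·(1/6) + (8)·(1/6) + (6)·(7/12) = 13/2.
route C: (10)·(1/12) + (8)·(1/6) + (3)·(1/6) + (6)·(7/12) = 37/6.
The best pure response is route B with expected payoff 13/2.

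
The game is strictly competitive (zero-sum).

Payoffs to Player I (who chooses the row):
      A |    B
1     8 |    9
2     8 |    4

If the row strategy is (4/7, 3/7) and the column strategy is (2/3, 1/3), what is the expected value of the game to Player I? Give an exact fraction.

160/21

Against (2/3, 1/3), each row's expected payoff is 1: 25/3; 2: 20/3.
Taking the (4/7, 3/7)-weighted average: (4/7)·(25/3) + (3/7)·(20/3) = 160/21.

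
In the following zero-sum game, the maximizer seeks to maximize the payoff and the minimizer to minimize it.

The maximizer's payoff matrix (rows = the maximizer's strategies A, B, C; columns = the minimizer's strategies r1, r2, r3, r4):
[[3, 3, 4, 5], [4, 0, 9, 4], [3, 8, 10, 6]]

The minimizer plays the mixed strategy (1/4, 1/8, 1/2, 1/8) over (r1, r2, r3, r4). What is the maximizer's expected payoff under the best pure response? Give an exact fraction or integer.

15/2

A: (3)·(1/4) + (3)·(1/8) + (4)·(1/2) + (5)·(1/8) = 15/4.
B: (4)·(1/4) + (0)·(1/8) + (9)·(1/2) + (4)·(1/8) = 6.
C: (3)·(1/4) + (8)·(1/8) + (10)·(1/2) + (6)·(1/8) = 15/2.
The best pure response is C with expected payoff 15/2.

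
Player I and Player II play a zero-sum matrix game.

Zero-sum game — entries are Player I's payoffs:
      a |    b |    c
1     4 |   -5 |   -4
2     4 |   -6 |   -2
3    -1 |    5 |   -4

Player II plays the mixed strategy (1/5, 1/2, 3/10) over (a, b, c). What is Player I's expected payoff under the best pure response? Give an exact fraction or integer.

1: (4)·(1/5) + (-5)·(1/2) + (-4)·(3/10) = -29/10.
2: (4)·(1/5) + (-6)·(1/2) + (-2)·(3/10) = -14/5.
3: (-1)·(1/5) + (5)·(1/2) + (-4)·(3/10) = 11/10.
The best pure response is 3 with expected payoff 11/10.

11/10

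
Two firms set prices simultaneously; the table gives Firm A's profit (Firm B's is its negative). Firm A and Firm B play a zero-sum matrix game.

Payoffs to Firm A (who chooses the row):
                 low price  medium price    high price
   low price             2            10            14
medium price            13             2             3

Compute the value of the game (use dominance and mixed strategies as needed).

Column high price is strictly dominated by medium price for Firm B (it gives Firm A more in every row).
The remaining 2×2 game on (low price, medium price) × (low price, medium price) has no saddle point. Let Firm A play low price with probability p; indifference gives 2p + 13(1−p) = 10p + 2(1−p), so p = 11/19.
Similarly Firm B's optimal q on low price is 8/19, and the value is 2·(8/19) + (10)·(11/19) = 126/19.

126/19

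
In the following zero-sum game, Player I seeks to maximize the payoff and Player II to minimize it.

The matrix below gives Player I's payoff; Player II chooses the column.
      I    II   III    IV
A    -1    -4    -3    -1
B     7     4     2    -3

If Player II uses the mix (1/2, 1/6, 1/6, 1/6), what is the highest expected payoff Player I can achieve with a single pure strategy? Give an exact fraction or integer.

4

A: (-1)·(1/2) + (-4)·(1/6) + (-3)·(1/6) + (-1)·(1/6) = -11/6.
B: (7)·(1/2) + (4)·(1/6) + (2)·(1/6) + (-3)·(1/6) = 4.
The best pure response is B with expected payoff 4.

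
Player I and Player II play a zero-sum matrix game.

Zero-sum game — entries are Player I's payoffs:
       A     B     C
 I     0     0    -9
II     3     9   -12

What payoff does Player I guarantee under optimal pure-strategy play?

Row minima: -9, -12 → Player I's maximin is -9.
Column maxima: 3, 9, -9 → Player II's minimax is -9.
They coincide at (I, C), so the value is -9.

-9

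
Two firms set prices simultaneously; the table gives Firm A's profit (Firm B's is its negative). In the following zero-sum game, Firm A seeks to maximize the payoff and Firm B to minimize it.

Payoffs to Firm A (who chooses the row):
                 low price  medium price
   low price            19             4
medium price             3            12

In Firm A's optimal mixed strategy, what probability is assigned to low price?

Row minima are 4 and 3, so Firm A's maximin is 4; column maxima are 19 and 12, so Firm B's minimax is 12. These differ, so the equilibrium is in mixed strategies.
Let Firm A play low price with probability p. Firm B is indifferent when 19p + 3(1−p) = 4p + 12(1−p), giving p = 3/8.

3/8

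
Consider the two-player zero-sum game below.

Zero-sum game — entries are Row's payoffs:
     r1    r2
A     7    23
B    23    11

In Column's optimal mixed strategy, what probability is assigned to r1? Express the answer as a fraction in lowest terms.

3/7

Row minima are 7 and 11, so Row's maximin is 11; column maxima are 23 and 23, so Column's minimax is 23. These differ, so the equilibrium is in mixed strategies.
Let Column play r1 with probability q. Row is indifferent when 7q + 23(1−q) = 23q + 11(1−q), giving q = 3/7.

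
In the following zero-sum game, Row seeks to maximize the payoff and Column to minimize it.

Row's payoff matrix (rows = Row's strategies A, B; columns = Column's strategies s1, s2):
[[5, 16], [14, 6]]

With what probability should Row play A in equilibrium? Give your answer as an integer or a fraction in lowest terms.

8/19

Row minima are 5 and 6, so Row's maximin is 6; column maxima are 14 and 16, so Column's minimax is 14. These differ, so the equilibrium is in mixed strategies.
Let Row play A with probability p. Column is indifferent when 5p + 14(1−p) = 16p + 6(1−p), giving p = 8/19.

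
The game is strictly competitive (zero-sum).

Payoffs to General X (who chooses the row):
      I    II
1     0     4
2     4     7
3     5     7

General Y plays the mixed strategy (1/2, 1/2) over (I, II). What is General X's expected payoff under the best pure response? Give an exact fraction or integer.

6

1: (0)·(1/2) + (4)·(1/2) = 2.
2: (4)·(1/2) + (7)·(1/2) = 11/2.
3: (5)·(1/2) + (7)·(1/2) = 6.
The best pure response is 3 with expected payoff 6.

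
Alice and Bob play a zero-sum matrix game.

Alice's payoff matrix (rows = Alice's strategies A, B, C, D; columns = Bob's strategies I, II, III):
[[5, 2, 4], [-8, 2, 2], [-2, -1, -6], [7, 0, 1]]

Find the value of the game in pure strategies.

2

Row minima: 2, -8, -6, 0 → Alice's maximin is 2.
Column maxima: 7, 2, 4 → Bob's minimax is 2.
They coincide at (A, II), so the value is 2.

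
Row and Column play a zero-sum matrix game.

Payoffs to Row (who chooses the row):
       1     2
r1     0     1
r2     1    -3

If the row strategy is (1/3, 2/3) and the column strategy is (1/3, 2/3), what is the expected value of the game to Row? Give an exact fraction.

-8/9

Against (1/3, 2/3), each row's expected payoff is r1: 2/3; r2: -5/3.
Taking the (1/3, 2/3)-weighted average: (1/3)·(2/3) + (2/3)·(-5/3) = -8/9.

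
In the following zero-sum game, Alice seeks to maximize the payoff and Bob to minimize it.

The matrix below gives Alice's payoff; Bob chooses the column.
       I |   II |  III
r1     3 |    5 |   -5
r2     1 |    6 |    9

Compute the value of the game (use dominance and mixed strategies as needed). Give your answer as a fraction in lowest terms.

2

Column II is strictly dominated by I for Bob (it gives Alice more in every row).
The remaining 2×2 game on (r1, r2) × (I, III) has no saddle point. Let Alice play r1 with probability p; indifference gives 3p + (1−p) = −5p + 9(1−p), so p = 1/2.
Similarly Bob's optimal q on I is 7/8, and the value is 3·(7/8) + (-5)·(1/8) = 2.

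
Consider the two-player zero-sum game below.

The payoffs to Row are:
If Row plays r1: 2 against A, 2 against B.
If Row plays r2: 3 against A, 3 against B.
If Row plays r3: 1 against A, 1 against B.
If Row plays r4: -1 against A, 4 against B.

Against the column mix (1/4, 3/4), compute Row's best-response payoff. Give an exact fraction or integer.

3

r1: (2)·(1/4) + (2)·(3/4) = 2.
r2: (3)·(1/4) + (3)·(3/4) = 3.
r3: (1)·(1/4) + (1)·(3/4) = 1.
r4: (-1)·(1/4) + (4)·(3/4) = 11/4.
The best pure response is r2 with expected payoff 3.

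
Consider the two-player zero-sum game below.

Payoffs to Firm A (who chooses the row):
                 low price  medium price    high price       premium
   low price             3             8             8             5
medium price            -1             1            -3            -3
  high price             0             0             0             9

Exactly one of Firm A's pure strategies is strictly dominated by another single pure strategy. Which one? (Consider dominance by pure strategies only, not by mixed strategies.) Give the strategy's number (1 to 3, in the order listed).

Compare medium price with low price: 3 > -1, 8 > 1, 8 > -3, 5 > -3.
So low price strictly dominates medium price for Firm A; medium price is strictly dominated.

2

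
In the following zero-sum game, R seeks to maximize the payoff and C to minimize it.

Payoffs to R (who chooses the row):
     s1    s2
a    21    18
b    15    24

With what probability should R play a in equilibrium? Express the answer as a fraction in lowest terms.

Row minima are 18 and 15, so R's maximin is 18; column maxima are 21 and 24, so C's minimax is 21. These differ, so the equilibrium is in mixed strategies.
Let R play a with probability p. C is indifferent when 21p + 15(1−p) = 18p + 24(1−p), giving p = 3/4.

3/4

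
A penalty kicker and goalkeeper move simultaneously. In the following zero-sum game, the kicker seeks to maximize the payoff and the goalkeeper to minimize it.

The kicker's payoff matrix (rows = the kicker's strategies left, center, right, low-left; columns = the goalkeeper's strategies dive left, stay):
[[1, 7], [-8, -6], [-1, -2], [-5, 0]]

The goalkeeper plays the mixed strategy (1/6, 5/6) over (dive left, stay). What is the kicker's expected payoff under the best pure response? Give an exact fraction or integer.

left: (1)·(1/6) + (7)·(5/6) = 6.
center: (-8)·(1/6) + (-6)·(5/6) = -19/3.
right: (-1)·(1/6) + (-2)·(5/6) = -11/6.
low-left: (-5)·(1/6) + (0)·(5/6) = -5/6.
The best pure response is left with expected payoff 6.

6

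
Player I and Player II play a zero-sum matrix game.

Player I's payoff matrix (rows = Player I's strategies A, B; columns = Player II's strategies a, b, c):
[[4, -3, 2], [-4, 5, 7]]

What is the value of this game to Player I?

Column c is strictly dominated by b for Player II (it gives Player I more in every row).
The remaining 2×2 game on (A, B) × (a, b) has no saddle point. Let Player I play A with probability p; indifference gives 4p − 4(1−p) = −3p + 5(1−p), so p = 9/16.
Similarly Player II's optimal q on a is 1/2, and the value is 4·(1/2) + (-3)·(1/2) = 1/2.

1/2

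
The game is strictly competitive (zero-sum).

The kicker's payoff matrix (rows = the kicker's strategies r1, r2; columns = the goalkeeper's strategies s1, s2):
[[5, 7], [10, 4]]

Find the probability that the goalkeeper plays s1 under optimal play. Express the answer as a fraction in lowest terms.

3/8

Row minima are 5 and 4, so the kicker's maximin is 5; column maxima are 10 and 7, so the goalkeeper's minimax is 7. These differ, so the equilibrium is in mixed strategies.
Let the goalkeeper play s1 with probability q. The kicker is indifferent when 5q + 7(1−q) = 10q + 4(1−q), giving q = 3/8.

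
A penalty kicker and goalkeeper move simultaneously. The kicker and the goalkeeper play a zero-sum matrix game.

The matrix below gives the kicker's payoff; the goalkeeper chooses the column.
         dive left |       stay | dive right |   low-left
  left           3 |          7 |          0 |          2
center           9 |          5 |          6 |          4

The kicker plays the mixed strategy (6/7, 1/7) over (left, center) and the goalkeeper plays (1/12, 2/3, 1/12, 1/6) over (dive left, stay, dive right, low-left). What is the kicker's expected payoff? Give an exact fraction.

21/4

Against (1/12, 2/3, 1/12, 1/6), each row's expected payoff is left: 21/4; center: 21/4.
Taking the (6/7, 1/7)-weighted average: (6/7)·(21/4) + (1/7)·(21/4) = 21/4.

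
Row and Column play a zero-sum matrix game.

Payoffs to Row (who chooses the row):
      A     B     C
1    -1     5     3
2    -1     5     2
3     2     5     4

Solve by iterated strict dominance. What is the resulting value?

2

Column C is strictly dominated by A for Column (-1<3, -1<2, 2<4); eliminate C.
Column B is strictly dominated by A for Column (-1<5, -1<5, 2<5); eliminate B.
Row 1 is strictly dominated by row 3 (2>-1); eliminate 1.
Row 2 is strictly dominated by row 3 (2>-1); eliminate 2.
Only (3, A) remains, with payoff 2.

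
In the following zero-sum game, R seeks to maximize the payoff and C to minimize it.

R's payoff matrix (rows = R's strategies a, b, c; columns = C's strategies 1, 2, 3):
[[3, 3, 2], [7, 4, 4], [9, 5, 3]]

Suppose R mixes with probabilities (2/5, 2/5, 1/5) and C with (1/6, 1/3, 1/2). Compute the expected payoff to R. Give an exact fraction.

56/15

Against (1/6, 1/3, 1/2), each row's expected payoff is a: 5/2; b: 9/2; c: 14/3.
Taking the (2/5, 2/5, 1/5)-weighted average: (2/5)·(5/2) + (2/5)·(9/2) + (1/5)·(14/3) = 56/15.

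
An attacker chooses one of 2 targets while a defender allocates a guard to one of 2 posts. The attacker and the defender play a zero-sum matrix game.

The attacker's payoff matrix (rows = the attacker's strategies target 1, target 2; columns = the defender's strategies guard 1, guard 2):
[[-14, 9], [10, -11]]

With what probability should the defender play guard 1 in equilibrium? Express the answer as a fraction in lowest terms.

Row minima are -14 and -11, so the attacker's maximin is -11; column maxima are 10 and 9, so the defender's minimax is 9. These differ, so the equilibrium is in mixed strategies.
Let the defender play guard 1 with probability q. The attacker is indifferent when −14q + 9(1−q) = 10q − 11(1−q), giving q = 5/11.

5/11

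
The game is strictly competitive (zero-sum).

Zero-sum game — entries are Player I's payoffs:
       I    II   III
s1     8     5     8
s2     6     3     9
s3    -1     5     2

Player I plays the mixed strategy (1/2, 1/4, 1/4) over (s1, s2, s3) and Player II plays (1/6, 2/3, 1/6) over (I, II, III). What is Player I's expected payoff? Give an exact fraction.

Against (1/6, 2/3, 1/6), each row's expected payoff is s1: 6; s2: 9/2; s3: 7/2.
Taking the (1/2, 1/4, 1/4)-weighted average: (1/2)·(6) + (1/4)·(9/2) + (1/4)·(7/2) = 5.

5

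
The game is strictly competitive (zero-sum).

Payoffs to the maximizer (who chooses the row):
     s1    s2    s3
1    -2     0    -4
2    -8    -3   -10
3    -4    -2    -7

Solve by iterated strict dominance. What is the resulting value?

-4

Column s2 is strictly dominated by s1 for the minimizer (-2<0, -8<-3, -4<-2); eliminate s2.
Row 2 is strictly dominated by row 1 (-2>-8, -4>-10); eliminate 2.
Row 3 is strictly dominated by row 1 (-2>-4, -4>-7); eliminate 3.
Column s1 is strictly dominated by s3 for the minimizer (-4<-2); eliminate s1.
Only (1, s3) remains, with payoff -4.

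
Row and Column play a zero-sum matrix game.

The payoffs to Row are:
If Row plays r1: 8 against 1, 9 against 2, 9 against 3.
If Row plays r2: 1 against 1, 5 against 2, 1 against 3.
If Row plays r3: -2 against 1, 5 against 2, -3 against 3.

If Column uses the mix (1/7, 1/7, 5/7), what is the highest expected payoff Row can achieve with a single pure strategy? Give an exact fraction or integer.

r1: (8)·(1/7) + (9)·(1/7) + (9)·(5/7) = 62/7.
r2: (1)·(1/7) + (5)·(1/7) + (1)·(5/7) = 11/7.
r3: (-2)·(1/7) + (5)·(1/7) + (-3)·(5/7) = -12/7.
The best pure response is r1 with expected payoff 62/7.

62/7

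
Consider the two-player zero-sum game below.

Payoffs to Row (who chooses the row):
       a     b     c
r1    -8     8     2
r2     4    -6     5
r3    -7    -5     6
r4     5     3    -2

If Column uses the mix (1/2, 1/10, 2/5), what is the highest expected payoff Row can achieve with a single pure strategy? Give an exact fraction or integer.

r1: (-8)·(1/2) + (8)·(1/10) + (2)·(2/5) = -12/5.
r2: (4)·(1/2) + (-6)·(1/10) + (5)·(2/5) = 17/5.
r3: (-7)·(1/2) + (-5)·(1/10) + (6)·(2/5) = -8/5.
r4: (5)·(1/2) + (3)·(1/10) + (-2)·(2/5) = 2.
The best pure response is r2 with expected payoff 17/5.

17/5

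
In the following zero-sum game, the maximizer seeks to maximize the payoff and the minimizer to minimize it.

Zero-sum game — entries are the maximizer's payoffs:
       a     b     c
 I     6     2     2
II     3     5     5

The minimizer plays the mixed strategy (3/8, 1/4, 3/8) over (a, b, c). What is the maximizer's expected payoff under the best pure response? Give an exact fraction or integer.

I: (6)·(3/8) + (2)·(1/4) + (2)·(3/8) = 7/2.
II: (3)·(3/8) + (5)·(1/4) + (5)·(3/8) = 17/4.
The best pure response is II with expected payoff 17/4.

17/4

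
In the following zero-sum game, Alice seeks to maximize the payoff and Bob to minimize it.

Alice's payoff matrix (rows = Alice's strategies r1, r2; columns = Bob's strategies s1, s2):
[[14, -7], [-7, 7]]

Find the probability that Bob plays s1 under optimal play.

2/5

Row minima are -7 and -7, so Alice's maximin is -7; column maxima are 14 and 7, so Bob's minimax is 7. These differ, so the equilibrium is in mixed strategies.
Let Bob play s1 with probability q. Alice is indifferent when 14q − 7(1−q) = −7q + 7(1−q), giving q = 2/5.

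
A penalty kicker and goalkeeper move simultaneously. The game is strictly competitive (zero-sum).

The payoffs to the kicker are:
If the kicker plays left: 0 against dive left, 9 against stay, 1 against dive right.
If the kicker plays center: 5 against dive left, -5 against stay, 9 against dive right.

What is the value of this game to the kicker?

Column dive right is strictly dominated by dive left for the goalkeeper (it gives the kicker more in every row).
The remaining 2×2 game on (left, center) × (dive left, stay) has no saddle point. Let the kicker play left with probability p; indifference gives 5(1−p) = 9p − 5(1−p), so p = 10/19.
Similarly the goalkeeper's optimal q on dive left is 14/19, and the value is 0·(14/19) + (9)·(5/19) = 45/19.

45/19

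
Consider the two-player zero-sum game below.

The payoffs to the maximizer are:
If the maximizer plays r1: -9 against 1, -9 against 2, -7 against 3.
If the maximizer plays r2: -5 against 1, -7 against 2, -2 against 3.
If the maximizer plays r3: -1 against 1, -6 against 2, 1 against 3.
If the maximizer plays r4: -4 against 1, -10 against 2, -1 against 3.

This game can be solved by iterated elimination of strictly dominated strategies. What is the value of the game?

Row r4 is strictly dominated by row r3 (-1>-4, -6>-10, 1>-1); eliminate r4.
Column 3 is strictly dominated by 1 for the minimizer (-9<-7, -5<-2, -1<1); eliminate 3.
Row r2 is strictly dominated by row r3 (-1>-5, -6>-7); eliminate r2.
Row r1 is strictly dominated by row r3 (-1>-9, -6>-9); eliminate r1.
Column 1 is strictly dominated by 2 for the minimizer (-6<-1); eliminate 1.
Only (r3, 2) remains, with payoff -6.

-6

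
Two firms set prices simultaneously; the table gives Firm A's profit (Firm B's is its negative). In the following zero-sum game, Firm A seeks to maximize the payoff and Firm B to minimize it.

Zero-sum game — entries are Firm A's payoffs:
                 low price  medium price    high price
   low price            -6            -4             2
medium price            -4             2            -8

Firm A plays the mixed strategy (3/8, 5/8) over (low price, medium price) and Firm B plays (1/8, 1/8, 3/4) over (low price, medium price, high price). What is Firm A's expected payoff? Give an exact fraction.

Against (1/8, 1/8, 3/4), each row's expected payoff is low price: 1/4; medium price: -25/4.
Taking the (3/8, 5/8)-weighted average: (3/8)·(1/4) + (5/8)·(-25/4) = -61/16.

-61/16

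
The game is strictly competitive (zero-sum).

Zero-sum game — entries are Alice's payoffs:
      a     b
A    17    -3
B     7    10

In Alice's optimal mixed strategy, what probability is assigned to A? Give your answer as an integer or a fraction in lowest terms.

Row minima are -3 and 7, so Alice's maximin is 7; column maxima are 17 and 10, so Bob's minimax is 10. These differ, so the equilibrium is in mixed strategies.
Let Alice play A with probability p. Bob is indifferent when 17p + 7(1−p) = −3p + 10(1−p), giving p = 3/23.

3/23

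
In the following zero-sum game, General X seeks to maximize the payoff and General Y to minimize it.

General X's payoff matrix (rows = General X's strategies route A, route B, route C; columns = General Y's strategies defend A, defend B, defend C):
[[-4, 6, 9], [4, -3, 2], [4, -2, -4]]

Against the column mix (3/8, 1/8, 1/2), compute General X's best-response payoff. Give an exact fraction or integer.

route A: (-4)·(3/8) + (6)·(1/8) + (9)·(1/2) = 15/4.
route B: (4)·(3/8) + (-3)·(1/8) + (2)·(1/2) = 17/8.
route C: (4)·(3/8) + (-2)·(1/8) + (-4)·(1/2) = -3/4.
The best pure response is route A with expected payoff 15/4.

15/4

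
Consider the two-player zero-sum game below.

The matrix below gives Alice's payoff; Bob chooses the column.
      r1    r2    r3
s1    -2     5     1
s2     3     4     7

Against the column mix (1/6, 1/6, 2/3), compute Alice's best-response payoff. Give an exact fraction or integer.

s1: (-2)·(1/6) + (5)·(1/6) + (1)·(2/3) = 7/6.
s2: (3)·(1/6) + (4)·(1/6) + (7)·(2/3) = 35/6.
The best pure response is s2 with expected payoff 35/6.

35/6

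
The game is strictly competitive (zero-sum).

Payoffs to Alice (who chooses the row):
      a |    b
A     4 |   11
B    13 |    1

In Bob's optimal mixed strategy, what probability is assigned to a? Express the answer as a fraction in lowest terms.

10/19

Row minima are 4 and 1, so Alice's maximin is 4; column maxima are 13 and 11, so Bob's minimax is 11. These differ, so the equilibrium is in mixed strategies.
Let Bob play a with probability q. Alice is indifferent when 4q + 11(1−q) = 13q + (1−q), giving q = 10/19.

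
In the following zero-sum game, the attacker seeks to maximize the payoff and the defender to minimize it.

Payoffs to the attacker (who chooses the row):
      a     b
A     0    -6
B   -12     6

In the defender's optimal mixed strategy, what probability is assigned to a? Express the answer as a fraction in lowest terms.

Row minima are -6 and -12, so the attacker's maximin is -6; column maxima are 0 and 6, so the defender's minimax is 0. These differ, so the equilibrium is in mixed strategies.
Let the defender play a with probability q. The attacker is indifferent when −6(1−q) = −12q + 6(1−q), giving q = 1/2.

1/2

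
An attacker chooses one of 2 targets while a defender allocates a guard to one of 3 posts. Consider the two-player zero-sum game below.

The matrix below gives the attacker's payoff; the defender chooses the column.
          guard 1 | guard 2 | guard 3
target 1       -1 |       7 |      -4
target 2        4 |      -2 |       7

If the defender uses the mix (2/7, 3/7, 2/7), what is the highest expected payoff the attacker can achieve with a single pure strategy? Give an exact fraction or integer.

16/7

target 1: (-1)·(2/7) + (7)·(3/7) + (-4)·(2/7) = 11/7.
target 2: (4)·(2/7) + (-2)·(3/7) + (7)·(2/7) = 16/7.
The best pure response is target 2 with expected payoff 16/7.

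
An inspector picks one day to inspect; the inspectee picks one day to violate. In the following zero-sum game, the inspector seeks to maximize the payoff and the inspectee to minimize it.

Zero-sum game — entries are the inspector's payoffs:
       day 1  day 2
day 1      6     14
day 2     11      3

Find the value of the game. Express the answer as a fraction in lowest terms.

Row minima are 6 and 3, so the inspector's maximin is 6; column maxima are 11 and 14, so the inspectee's minimax is 11. These differ, so the equilibrium is in mixed strategies.
Let the inspector play day 1 with probability p. The inspectee is indifferent when 6p + 11(1−p) = 14p + 3(1−p), giving p = 1/2.
Let the inspectee play day 1 with probability q. The inspector is indifferent when 6q + 14(1−q) = 11q + 3(1−q), giving q = 11/16.
The value is 6·(11/16) + (14)·(5/16) = 17/2.

17/2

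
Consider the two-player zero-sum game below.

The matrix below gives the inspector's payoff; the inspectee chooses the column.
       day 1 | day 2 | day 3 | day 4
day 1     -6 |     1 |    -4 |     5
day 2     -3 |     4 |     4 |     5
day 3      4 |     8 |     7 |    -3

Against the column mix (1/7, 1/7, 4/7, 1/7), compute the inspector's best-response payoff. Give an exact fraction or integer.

37/7

day 1: (-6)·(1/7) + (1)·(1/7) + (-4)·(4/7) + (5)·(1/7) = -16/7.
day 2: (-3)·(1/7) + (4)·(1/7) + (4)·(4/7) + (5)·(1/7) = 22/7.
day 3: (4)·(1/7) + (8)·(1/7) + (7)·(4/7) + (-3)·(1/7) = 37/7.
The best pure response is day 3 with expected payoff 37/7.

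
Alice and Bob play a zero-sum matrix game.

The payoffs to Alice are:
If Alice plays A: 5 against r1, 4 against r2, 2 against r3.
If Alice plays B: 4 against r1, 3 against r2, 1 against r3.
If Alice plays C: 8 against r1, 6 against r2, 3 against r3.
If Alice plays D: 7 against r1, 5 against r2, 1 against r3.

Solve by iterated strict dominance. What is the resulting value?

Row D is strictly dominated by row C (8>7, 6>5, 3>1); eliminate D.
Column r1 is strictly dominated by r2 for Bob (4<5, 3<4, 6<8); eliminate r1.
Column r2 is strictly dominated by r3 for Bob (2<4, 1<3, 3<6); eliminate r2.
Row A is strictly dominated by row C (3>2); eliminate A.
Row B is strictly dominated by row C (3>1); eliminate B.
Only (C, r3) remains, with payoff 3.

3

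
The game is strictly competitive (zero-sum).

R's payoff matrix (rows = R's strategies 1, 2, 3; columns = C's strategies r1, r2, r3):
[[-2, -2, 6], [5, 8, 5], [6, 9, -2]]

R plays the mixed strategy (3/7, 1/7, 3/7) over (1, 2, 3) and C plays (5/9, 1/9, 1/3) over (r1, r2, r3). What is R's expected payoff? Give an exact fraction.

55/21

Against (5/9, 1/9, 1/3), each row's expected payoff is 1: 2/3; 2: 16/3; 3: 11/3.
Taking the (3/7, 1/7, 3/7)-weighted average: (3/7)·(2/3) + (1/7)·(16/3) + (3/7)·(11/3) = 55/21.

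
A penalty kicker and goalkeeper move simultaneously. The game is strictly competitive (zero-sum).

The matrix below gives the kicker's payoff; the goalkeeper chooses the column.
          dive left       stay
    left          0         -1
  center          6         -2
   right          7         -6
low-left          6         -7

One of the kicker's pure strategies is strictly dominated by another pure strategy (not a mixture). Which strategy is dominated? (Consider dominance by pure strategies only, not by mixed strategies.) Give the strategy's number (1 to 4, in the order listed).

4

Compare low-left with right: 7 > 6, -6 > -7.
So right strictly dominates low-left for the kicker; low-left is strictly dominated.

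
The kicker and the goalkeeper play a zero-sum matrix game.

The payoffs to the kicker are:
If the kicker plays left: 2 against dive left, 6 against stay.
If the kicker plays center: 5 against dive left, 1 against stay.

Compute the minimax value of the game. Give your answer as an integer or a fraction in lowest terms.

7/2

Row minima are 2 and 1, so the kicker's maximin is 2; column maxima are 5 and 6, so the goalkeeper's minimax is 5. These differ, so the equilibrium is in mixed strategies.
Let the kicker play left with probability p. The goalkeeper is indifferent when 2p + 5(1−p) = 6p + (1−p), giving p = 1/2.
Let the goalkeeper play dive left with probability q. The kicker is indifferent when 2q + 6(1−q) = 5q + (1−q), giving q = 5/8.
The value is 2·(5/8) + (6)·(3/8) = 7/2.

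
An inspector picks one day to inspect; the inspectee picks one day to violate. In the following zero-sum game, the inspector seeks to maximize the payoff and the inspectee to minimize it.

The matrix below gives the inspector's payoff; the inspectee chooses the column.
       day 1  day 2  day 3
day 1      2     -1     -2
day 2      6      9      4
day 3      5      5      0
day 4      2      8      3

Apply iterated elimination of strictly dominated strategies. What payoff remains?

4

Row day 1 is strictly dominated by row day 2 (6>2, 9>-1, 4>-2); eliminate day 1.
Row day 3 is strictly dominated by row day 2 (6>5, 9>5, 4>0); eliminate day 3.
Row day 4 is strictly dominated by row day 2 (6>2, 9>8, 4>3); eliminate day 4.
Column day 1 is strictly dominated by day 3 for the inspectee (4<6); eliminate day 1.
Column day 2 is strictly dominated by day 3 for the inspectee (4<9); eliminate day 2.
Only (day 2, day 3) remains, with payoff 4.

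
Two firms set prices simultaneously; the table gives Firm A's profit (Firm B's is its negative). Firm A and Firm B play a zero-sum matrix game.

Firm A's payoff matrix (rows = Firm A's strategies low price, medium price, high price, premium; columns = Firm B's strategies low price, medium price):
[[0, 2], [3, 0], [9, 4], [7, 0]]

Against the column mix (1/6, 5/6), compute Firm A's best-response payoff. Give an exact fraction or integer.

29/6

low price: (0)·(1/6) + (2)·(5/6) = 5/3.
medium price: (3)·(1/6) + (0)·(5/6) = 1/2.
high price: (9)·(1/6) + (4)·(5/6) = 29/6.
premium: (7)·(1/6) + (0)·(5/6) = 7/6.
The best pure response is high price with expected payoff 29/6.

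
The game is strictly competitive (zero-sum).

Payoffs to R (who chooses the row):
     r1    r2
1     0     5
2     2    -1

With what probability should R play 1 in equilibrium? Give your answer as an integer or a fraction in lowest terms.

3/8

Row minima are 0 and -1, so R's maximin is 0; column maxima are 2 and 5, so C's minimax is 2. These differ, so the equilibrium is in mixed strategies.
Let R play 1 with probability p. C is indifferent when 2(1−p) = 5p − (1−p), giving p = 3/8.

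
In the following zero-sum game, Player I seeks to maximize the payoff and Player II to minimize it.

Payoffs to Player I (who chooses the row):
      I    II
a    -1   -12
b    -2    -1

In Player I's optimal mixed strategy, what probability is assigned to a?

Row minima are -12 and -2, so Player I's maximin is -2; column maxima are -1 and -1, so Player II's minimax is -1. These differ, so the equilibrium is in mixed strategies.
Let Player I play a with probability p. Player II is indifferent when −p − 2(1−p) = −12p − (1−p), giving p = 1/12.

1/12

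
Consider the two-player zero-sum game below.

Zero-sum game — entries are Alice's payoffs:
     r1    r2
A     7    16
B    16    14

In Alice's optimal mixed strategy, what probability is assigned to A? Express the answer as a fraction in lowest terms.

Row minima are 7 and 14, so Alice's maximin is 14; column maxima are 16 and 16, so Bob's minimax is 16. These differ, so the equilibrium is in mixed strategies.
Let Alice play A with probability p. Bob is indifferent when 7p + 16(1−p) = 16p + 14(1−p), giving p = 2/11.

2/11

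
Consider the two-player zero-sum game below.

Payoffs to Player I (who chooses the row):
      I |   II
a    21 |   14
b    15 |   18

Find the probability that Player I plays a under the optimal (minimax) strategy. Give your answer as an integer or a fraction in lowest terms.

3/10

Row minima are 14 and 15, so Player I's maximin is 15; column maxima are 21 and 18, so Player II's minimax is 18. These differ, so the equilibrium is in mixed strategies.
Let Player I play a with probability p. Player II is indifferent when 21p + 15(1−p) = 14p + 18(1−p), giving p = 3/10.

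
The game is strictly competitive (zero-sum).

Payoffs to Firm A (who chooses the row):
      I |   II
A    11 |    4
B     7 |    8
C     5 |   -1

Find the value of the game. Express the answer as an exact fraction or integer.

Row C is strictly dominated by row A, so Firm A never plays it.
The remaining 2×2 game on (A, B) × (I, II) has no saddle point. Let Firm A play A with probability p; indifference gives 11p + 7(1−p) = 4p + 8(1−p), so p = 1/8.
Similarly Firm B's optimal q on I is 1/2, and the value is 11·(1/2) + (4)·(1/2) = 15/2.

15/2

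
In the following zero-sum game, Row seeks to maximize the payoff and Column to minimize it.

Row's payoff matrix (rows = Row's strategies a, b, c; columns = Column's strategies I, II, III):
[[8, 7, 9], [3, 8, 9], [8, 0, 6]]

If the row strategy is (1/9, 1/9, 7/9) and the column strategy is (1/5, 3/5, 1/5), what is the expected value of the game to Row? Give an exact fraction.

172/45

Against (1/5, 3/5, 1/5), each row's expected payoff is a: 38/5; b: 36/5; c: 14/5.
Taking the (1/9, 1/9, 7/9)-weighted average: (1/9)·(38/5) + (1/9)·(36/5) + (7/9)·(14/5) = 172/45.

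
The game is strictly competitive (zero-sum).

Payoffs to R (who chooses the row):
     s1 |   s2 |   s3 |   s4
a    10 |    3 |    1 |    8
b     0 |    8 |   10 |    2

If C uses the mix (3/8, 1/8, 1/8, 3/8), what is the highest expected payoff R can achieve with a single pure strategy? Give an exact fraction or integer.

a: (10)·(3/8) + (3)·(1/8) + (1)·(1/8) + (8)·(3/8) = 29/4.
b: (0)·(3/8) + (8)·(1/8) + (10)·(1/8) + (2)·(3/8) = 3.
The best pure response is a with expected payoff 29/4.

29/4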